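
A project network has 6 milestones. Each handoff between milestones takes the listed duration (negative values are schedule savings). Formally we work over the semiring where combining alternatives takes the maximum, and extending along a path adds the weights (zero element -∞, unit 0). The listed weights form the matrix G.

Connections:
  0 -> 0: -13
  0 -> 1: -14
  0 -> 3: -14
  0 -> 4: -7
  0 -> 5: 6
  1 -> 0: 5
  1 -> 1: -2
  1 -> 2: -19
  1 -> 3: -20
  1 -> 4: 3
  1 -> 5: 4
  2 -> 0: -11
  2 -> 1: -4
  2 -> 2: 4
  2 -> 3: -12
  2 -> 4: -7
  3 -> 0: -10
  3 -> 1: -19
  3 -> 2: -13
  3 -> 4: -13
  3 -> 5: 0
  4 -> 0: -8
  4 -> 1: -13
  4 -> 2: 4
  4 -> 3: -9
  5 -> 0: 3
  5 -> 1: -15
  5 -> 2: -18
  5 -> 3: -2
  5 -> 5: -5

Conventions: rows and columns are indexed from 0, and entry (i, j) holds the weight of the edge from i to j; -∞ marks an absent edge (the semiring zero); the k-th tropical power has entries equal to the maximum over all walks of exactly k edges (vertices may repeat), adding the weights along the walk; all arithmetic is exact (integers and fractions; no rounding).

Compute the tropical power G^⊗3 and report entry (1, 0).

G^⊗2:
  [9, -9, -3, 4, -11, 1]
  [7, -4, 7, 2, 1, 11]
  [1, 0, 8, -8, -1, 0]
  [3, -15, -9, -2, -16, -4]
  [-7, 0, 8, -8, -3, -2]
  [-2, -11, -14, -7, -4, 9]
G^⊗3:
  [4, -5, 1, -1, 2, 15]
  [14, 3, 11, 9, 0, 13]
  [5, 4, 12, -2, 3, 7]
  [-1, -11, -5, -6, -4, 9]
  [5, 4, 12, -4, 3, 4]
  [12, -6, 0, 7, -8, 4]
Key observation: the optimum is the walk 1->0->5->0, with weight 5 + 6 + 3 = 14.
Optimal value attained by: walk 1->0->5->0.
Answer: (G^⊗3)[1][0] = 14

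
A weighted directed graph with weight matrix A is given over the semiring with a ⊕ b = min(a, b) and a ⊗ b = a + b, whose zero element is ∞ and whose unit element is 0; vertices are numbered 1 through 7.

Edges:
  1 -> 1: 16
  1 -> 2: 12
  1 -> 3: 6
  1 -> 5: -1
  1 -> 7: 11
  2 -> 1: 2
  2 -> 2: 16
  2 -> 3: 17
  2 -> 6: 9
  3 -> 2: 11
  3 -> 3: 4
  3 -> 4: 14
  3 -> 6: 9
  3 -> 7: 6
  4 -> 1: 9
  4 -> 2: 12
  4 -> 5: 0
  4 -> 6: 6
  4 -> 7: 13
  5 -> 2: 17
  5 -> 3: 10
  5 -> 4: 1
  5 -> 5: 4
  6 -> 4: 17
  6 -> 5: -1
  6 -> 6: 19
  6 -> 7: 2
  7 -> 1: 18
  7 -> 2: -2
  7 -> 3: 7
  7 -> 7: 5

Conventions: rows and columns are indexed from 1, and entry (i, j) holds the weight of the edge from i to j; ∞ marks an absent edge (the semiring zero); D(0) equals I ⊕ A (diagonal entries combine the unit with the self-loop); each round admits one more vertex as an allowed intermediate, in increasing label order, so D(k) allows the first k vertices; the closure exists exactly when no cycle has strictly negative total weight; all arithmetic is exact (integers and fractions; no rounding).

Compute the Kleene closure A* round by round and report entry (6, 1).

D(0):
  [0, 12, 6, ∞, -1, ∞, 11]
  [2, 0, 17, ∞, ∞, 9, ∞]
  [∞, 11, 0, 14, ∞, 9, 6]
  [9, 12, ∞, 0, 0, 6, 13]
  [∞, 17, 10, 1, 0, ∞, ∞]
  [∞, ∞, ∞, 17, -1, 0, 2]
  [18, -2, 7, ∞, ∞, ∞, 0]
D(1):
  [0, 12, 6, ∞, -1, ∞, 11]
  [2, 0, 8, ∞, 1, 9, 13]
  [∞, 11, 0, 14, ∞, 9, 6]
  [9, 12, 15, 0, 0, 6, 13]
  [∞, 17, 10, 1, 0, ∞, ∞]
  [∞, ∞, ∞, 17, -1, 0, 2]
  [18, -2, 7, ∞, 17, ∞, 0]
D(2):
  [0, 12, 6, ∞, -1, 21, 11]
  [2, 0, 8, ∞, 1, 9, 13]
  [13, 11, 0, 14, 12, 9, 6]
  [9, 12, 15, 0, 0, 6, 13]
  [19, 17, 10, 1, 0, 26, 30]
  [∞, ∞, ∞, 17, -1, 0, 2]
  [0, -2, 6, ∞, -1, 7, 0]
D(3):
  [0, 12, 6, 20, -1, 15, 11]
  [2, 0, 8, 22, 1, 9, 13]
  [13, 11, 0, 14, 12, 9, 6]
  [9, 12, 15, 0, 0, 6, 13]
  [19, 17, 10, 1, 0, 19, 16]
  [∞, ∞, ∞, 17, -1, 0, 2]
  [0, -2, 6, 20, -1, 7, 0]
D(4):
  [0, 12, 6, 20, -1, 15, 11]
  [2, 0, 8, 22, 1, 9, 13]
  [13, 11, 0, 14, 12, 9, 6]
  [9, 12, 15, 0, 0, 6, 13]
  [10, 13, 10, 1, 0, 7, 14]
  [26, 29, 32, 17, -1, 0, 2]
  [0, -2, 6, 20, -1, 7, 0]
D(5):
  [0, 12, 6, 0, -1, 6, 11]
  [2, 0, 8, 2, 1, 8, 13]
  [13, 11, 0, 13, 12, 9, 6]
  [9, 12, 10, 0, 0, 6, 13]
  [10, 13, 10, 1, 0, 7, 14]
  [9, 12, 9, 0, -1, 0, 2]
  [0, -2, 6, 0, -1, 6, 0]
D(6):
  [0, 12, 6, 0, -1, 6, 8]
  [2, 0, 8, 2, 1, 8, 10]
  [13, 11, 0, 9, 8, 9, 6]
  [9, 12, 10, 0, 0, 6, 8]
  [10, 13, 10, 1, 0, 7, 9]
  [9, 12, 9, 0, -1, 0, 2]
  [0, -2, 6, 0, -1, 6, 0]
D(7):
  [0, 6, 6, 0, -1, 6, 8]
  [2, 0, 8, 2, 1, 8, 10]
  [6, 4, 0, 6, 5, 9, 6]
  [8, 6, 10, 0, 0, 6, 8]
  [9, 7, 10, 1, 0, 7, 9]
  [2, 0, 8, 0, -1, 0, 2]
  [0, -2, 6, 0, -1, 6, 0]
Answer: A*[6][1] = 2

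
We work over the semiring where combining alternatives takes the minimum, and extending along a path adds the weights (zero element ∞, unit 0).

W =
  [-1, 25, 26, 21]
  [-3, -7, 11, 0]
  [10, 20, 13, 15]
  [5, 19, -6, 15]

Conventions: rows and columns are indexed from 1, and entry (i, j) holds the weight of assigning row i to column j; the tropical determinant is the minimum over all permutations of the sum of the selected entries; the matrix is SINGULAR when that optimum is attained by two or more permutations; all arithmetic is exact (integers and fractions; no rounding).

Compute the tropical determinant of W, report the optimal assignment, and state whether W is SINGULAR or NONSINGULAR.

σ = (1, 2, 3, 4): (-1) + (-7) + 13 + 15 = 20
σ = (1, 2, 4, 3): (-1) + (-7) + 15 + (-6) = 1
σ = (1, 3, 2, 4): (-1) + 11 + 20 + 15 = 45
σ = (1, 3, 4, 2): (-1) + 11 + 15 + 19 = 44
σ = (1, 4, 2, 3): (-1) + 0 + 20 + (-6) = 13
σ = (1, 4, 3, 2): (-1) + 0 + 13 + 19 = 31
σ = (2, 1, 3, 4): 25 + (-3) + 13 + 15 = 50
σ = (2, 1, 4, 3): 25 + (-3) + 15 + (-6) = 31
σ = (2, 3, 1, 4): 25 + 11 + 10 + 15 = 61
σ = (2, 3, 4, 1): 25 + 11 + 15 + 5 = 56
σ = (2, 4, 1, 3): 25 + 0 + 10 + (-6) = 29
σ = (2, 4, 3, 1): 25 + 0 + 13 + 5 = 43
σ = (3, 1, 2, 4): 26 + (-3) + 20 + 15 = 58
σ = (3, 1, 4, 2): 26 + (-3) + 15 + 19 = 57
σ = (3, 2, 1, 4): 26 + (-7) + 10 + 15 = 44
σ = (3, 2, 4, 1): 26 + (-7) + 15 + 5 = 39
σ = (3, 4, 1, 2): 26 + 0 + 10 + 19 = 55
σ = (3, 4, 2, 1): 26 + 0 + 20 + 5 = 51
σ = (4, 1, 2, 3): 21 + (-3) + 20 + (-6) = 32
σ = (4, 1, 3, 2): 21 + (-3) + 13 + 19 = 50
σ = (4, 2, 1, 3): 21 + (-7) + 10 + (-6) = 18
σ = (4, 2, 3, 1): 21 + (-7) + 13 + 5 = 32
σ = (4, 3, 1, 2): 21 + 11 + 10 + 19 = 61
σ = (4, 3, 2, 1): 21 + 11 + 20 + 5 = 57
Optimal value attained by: σ = (1, 2, 4, 3).
Answer: det⊕(W) = 1; verdict: NONSINGULAR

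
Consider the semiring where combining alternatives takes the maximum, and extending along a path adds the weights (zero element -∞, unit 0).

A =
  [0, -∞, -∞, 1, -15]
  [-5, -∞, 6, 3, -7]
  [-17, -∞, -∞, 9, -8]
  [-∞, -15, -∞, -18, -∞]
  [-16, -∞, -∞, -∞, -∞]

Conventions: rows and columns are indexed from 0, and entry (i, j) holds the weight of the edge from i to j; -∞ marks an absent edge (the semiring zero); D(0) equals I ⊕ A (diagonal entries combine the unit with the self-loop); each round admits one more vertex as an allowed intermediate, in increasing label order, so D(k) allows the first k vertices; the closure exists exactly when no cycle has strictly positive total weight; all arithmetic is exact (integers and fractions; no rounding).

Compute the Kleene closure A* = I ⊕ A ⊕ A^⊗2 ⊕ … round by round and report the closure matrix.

D(0):
  [0, -∞, -∞, 1, -15]
  [-5, 0, 6, 3, -7]
  [-17, -∞, 0, 9, -8]
  [-∞, -15, -∞, 0, -∞]
  [-16, -∞, -∞, -∞, 0]
D(1):
  [0, -∞, -∞, 1, -15]
  [-5, 0, 6, 3, -7]
  [-17, -∞, 0, 9, -8]
  [-∞, -15, -∞, 0, -∞]
  [-16, -∞, -∞, -15, 0]
D(2):
  [0, -∞, -∞, 1, -15]
  [-5, 0, 6, 3, -7]
  [-17, -∞, 0, 9, -8]
  [-20, -15, -9, 0, -22]
  [-16, -∞, -∞, -15, 0]
D(3):
  [0, -∞, -∞, 1, -15]
  [-5, 0, 6, 15, -2]
  [-17, -∞, 0, 9, -8]
  [-20, -15, -9, 0, -17]
  [-16, -∞, -∞, -15, 0]
D(4):
  [0, -14, -8, 1, -15]
  [-5, 0, 6, 15, -2]
  [-11, -6, 0, 9, -8]
  [-20, -15, -9, 0, -17]
  [-16, -30, -24, -15, 0]
D(5):
  [0, -14, -8, 1, -15]
  [-5, 0, 6, 15, -2]
  [-11, -6, 0, 9, -8]
  [-20, -15, -9, 0, -17]
  [-16, -30, -24, -15, 0]
Answer: A* = [[0, -14, -8, 1, -15], [-5, 0, 6, 15, -2], [-11, -6, 0, 9, -8], [-20, -15, -9, 0, -17], [-16, -30, -24, -15, 0]]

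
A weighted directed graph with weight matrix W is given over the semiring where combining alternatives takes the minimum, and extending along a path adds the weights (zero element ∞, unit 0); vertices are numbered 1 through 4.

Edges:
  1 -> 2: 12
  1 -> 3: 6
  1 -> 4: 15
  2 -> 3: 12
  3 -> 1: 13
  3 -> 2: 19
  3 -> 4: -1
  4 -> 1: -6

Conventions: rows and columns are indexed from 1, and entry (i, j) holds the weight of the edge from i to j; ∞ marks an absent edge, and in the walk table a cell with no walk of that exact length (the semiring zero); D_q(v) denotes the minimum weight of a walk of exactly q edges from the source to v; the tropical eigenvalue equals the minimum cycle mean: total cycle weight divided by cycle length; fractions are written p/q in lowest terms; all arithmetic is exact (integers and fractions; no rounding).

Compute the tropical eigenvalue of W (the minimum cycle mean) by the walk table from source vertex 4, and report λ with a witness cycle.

q=0: [∞, ∞, ∞, 0]
q=1: [-6, ∞, ∞, ∞]
q=2: [∞, 6, 0, 9]
q=3: [3, 19, 18, -1]
q=4: [-7, 15, 9, 17]
Optimal cycle mean attained by: cycle 1->3->4->1, total 6 + (-1) + (-6), length 3.
Answer: λ = -1/3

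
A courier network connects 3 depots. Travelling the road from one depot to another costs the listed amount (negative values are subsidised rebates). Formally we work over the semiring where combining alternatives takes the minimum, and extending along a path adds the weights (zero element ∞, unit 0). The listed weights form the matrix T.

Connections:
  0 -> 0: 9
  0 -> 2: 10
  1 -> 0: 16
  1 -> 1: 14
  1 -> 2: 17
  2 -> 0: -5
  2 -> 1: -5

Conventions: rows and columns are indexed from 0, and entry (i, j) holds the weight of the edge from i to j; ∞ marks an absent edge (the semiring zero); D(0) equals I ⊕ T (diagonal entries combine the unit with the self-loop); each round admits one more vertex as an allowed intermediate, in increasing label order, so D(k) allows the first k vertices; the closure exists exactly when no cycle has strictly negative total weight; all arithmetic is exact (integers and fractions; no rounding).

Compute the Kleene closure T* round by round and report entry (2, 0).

D(0):
  [0, ∞, 10]
  [16, 0, 17]
  [-5, -5, 0]
D(1):
  [0, ∞, 10]
  [16, 0, 17]
  [-5, -5, 0]
D(2):
  [0, ∞, 10]
  [16, 0, 17]
  [-5, -5, 0]
D(3):
  [0, 5, 10]
  [12, 0, 17]
  [-5, -5, 0]
Answer: T*[2][0] = -5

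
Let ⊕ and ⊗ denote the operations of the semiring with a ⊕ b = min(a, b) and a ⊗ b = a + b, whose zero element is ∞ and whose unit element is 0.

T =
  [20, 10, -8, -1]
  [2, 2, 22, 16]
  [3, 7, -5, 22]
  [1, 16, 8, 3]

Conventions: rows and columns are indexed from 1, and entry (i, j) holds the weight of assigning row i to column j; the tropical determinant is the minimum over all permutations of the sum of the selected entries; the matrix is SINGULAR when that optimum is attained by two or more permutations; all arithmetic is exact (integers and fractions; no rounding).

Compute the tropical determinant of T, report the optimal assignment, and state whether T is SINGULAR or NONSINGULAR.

σ = (1, 2, 3, 4): 20 + 2 + (-5) + 3 = 20
σ = (1, 2, 4, 3): 20 + 2 + 22 + 8 = 52
σ = (1, 3, 2, 4): 20 + 22 + 7 + 3 = 52
σ = (1, 3, 4, 2): 20 + 22 + 22 + 16 = 80
σ = (1, 4, 2, 3): 20 + 16 + 7 + 8 = 51
σ = (1, 4, 3, 2): 20 + 16 + (-5) + 16 = 47
σ = (2, 1, 3, 4): 10 + 2 + (-5) + 3 = 10
σ = (2, 1, 4, 3): 10 + 2 + 22 + 8 = 42
σ = (2, 3, 1, 4): 10 + 22 + 3 + 3 = 38
σ = (2, 3, 4, 1): 10 + 22 + 22 + 1 = 55
σ = (2, 4, 1, 3): 10 + 16 + 3 + 8 = 37
σ = (2, 4, 3, 1): 10 + 16 + (-5) + 1 = 22
σ = (3, 1, 2, 4): (-8) + 2 + 7 + 3 = 4
σ = (3, 1, 4, 2): (-8) + 2 + 22 + 16 = 32
σ = (3, 2, 1, 4): (-8) + 2 + 3 + 3 = 0
σ = (3, 2, 4, 1): (-8) + 2 + 22 + 1 = 17
σ = (3, 4, 1, 2): (-8) + 16 + 3 + 16 = 27
σ = (3, 4, 2, 1): (-8) + 16 + 7 + 1 = 16
σ = (4, 1, 2, 3): (-1) + 2 + 7 + 8 = 16
σ = (4, 1, 3, 2): (-1) + 2 + (-5) + 16 = 12
σ = (4, 2, 1, 3): (-1) + 2 + 3 + 8 = 12
σ = (4, 2, 3, 1): (-1) + 2 + (-5) + 1 = -3
σ = (4, 3, 1, 2): (-1) + 22 + 3 + 16 = 40
σ = (4, 3, 2, 1): (-1) + 22 + 7 + 1 = 29
Optimal value attained by: σ = (4, 2, 3, 1).
Answer: det⊕(T) = -3; verdict: NONSINGULAR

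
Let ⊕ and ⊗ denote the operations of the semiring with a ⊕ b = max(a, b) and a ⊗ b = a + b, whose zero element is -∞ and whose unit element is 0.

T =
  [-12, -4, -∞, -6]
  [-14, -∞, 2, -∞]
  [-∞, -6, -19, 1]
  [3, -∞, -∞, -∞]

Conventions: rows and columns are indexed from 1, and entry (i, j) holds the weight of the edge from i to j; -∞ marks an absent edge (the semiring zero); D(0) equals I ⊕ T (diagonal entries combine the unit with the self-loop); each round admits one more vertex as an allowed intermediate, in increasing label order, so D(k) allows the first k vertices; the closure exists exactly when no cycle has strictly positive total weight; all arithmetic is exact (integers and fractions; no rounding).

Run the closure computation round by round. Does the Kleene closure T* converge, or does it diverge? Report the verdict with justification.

D(0):
  [0, -4, -∞, -6]
  [-14, 0, 2, -∞]
  [-∞, -6, 0, 1]
  [3, -∞, -∞, 0]
D(1):
  [0, -4, -∞, -6]
  [-14, 0, 2, -20]
  [-∞, -6, 0, 1]
  [3, -1, -∞, 0]
D(2):
  [0, -4, -2, -6]
  [-14, 0, 2, -20]
  [-20, -6, 0, 1]
  [3, -1, 1, 0]
Detection: at round 3, diagonal entry (4, 4) turns strictly positive.
Key observation: the cycle 4->1->2->3->4 has total weight 3 + (-4) + 2 + 1, which is strictly positive.
Answer: DIVERGES — positive cycle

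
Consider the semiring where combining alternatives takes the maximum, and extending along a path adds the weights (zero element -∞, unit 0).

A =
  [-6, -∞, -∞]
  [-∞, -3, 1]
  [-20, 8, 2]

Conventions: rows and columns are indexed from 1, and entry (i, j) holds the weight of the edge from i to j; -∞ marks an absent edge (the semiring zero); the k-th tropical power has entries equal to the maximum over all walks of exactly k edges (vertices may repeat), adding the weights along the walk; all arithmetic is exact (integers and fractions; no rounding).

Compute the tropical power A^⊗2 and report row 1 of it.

A^⊗2:
  [-12, -∞, -∞]
  [-19, 9, 3]
  [-18, 10, 9]
Answer: row 1 of A^⊗2 = [-12, -∞, -∞]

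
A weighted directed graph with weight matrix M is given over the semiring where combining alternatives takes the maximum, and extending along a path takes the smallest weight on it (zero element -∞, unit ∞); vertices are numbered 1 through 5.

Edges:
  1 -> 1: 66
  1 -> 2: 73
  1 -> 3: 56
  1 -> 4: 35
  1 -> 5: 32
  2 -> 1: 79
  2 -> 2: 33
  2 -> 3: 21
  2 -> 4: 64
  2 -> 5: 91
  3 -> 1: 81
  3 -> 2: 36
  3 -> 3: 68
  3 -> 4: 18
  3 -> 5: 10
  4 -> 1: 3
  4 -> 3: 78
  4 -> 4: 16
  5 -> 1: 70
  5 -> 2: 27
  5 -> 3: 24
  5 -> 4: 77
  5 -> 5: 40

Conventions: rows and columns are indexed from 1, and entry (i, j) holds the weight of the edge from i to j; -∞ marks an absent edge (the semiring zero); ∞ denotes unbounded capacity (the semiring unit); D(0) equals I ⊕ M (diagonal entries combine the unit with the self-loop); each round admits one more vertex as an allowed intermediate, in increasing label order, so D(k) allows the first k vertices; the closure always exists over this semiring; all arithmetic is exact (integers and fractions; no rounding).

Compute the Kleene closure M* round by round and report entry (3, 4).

D(0):
  [∞, 73, 56, 35, 32]
  [79, ∞, 21, 64, 91]
  [81, 36, ∞, 18, 10]
  [3, -∞, 78, ∞, -∞]
  [70, 27, 24, 77, ∞]
D(1):
  [∞, 73, 56, 35, 32]
  [79, ∞, 56, 64, 91]
  [81, 73, ∞, 35, 32]
  [3, 3, 78, ∞, 3]
  [70, 70, 56, 77, ∞]
D(2):
  [∞, 73, 56, 64, 73]
  [79, ∞, 56, 64, 91]
  [81, 73, ∞, 64, 73]
  [3, 3, 78, ∞, 3]
  [70, 70, 56, 77, ∞]
D(3):
  [∞, 73, 56, 64, 73]
  [79, ∞, 56, 64, 91]
  [81, 73, ∞, 64, 73]
  [78, 73, 78, ∞, 73]
  [70, 70, 56, 77, ∞]
D(4):
  [∞, 73, 64, 64, 73]
  [79, ∞, 64, 64, 91]
  [81, 73, ∞, 64, 73]
  [78, 73, 78, ∞, 73]
  [77, 73, 77, 77, ∞]
D(5):
  [∞, 73, 73, 73, 73]
  [79, ∞, 77, 77, 91]
  [81, 73, ∞, 73, 73]
  [78, 73, 78, ∞, 73]
  [77, 73, 77, 77, ∞]
Answer: M*[3][4] = 73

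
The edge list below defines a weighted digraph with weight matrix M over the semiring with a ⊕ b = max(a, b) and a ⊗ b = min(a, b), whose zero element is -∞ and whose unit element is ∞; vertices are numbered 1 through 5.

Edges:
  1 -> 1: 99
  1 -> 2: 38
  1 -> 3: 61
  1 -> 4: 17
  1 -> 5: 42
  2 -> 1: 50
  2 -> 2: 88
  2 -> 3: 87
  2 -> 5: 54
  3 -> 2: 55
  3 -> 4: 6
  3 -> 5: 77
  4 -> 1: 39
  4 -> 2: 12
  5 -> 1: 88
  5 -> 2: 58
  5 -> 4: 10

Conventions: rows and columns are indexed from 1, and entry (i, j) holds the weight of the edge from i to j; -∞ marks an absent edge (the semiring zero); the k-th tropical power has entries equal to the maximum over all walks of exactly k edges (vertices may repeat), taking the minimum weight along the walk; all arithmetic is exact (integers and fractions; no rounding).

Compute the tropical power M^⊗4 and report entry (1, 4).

M^⊗2:
  [99, 55, 61, 17, 61]
  [54, 88, 87, 17, 77]
  [77, 58, 55, 10, 54]
  [39, 38, 39, 17, 39]
  [88, 58, 61, 17, 54]
M^⊗3:
  [99, 58, 61, 17, 61]
  [77, 88, 87, 17, 77]
  [77, 58, 61, 17, 55]
  [39, 39, 39, 17, 39]
  [88, 58, 61, 17, 61]
M^⊗4:
  [99, 58, 61, 17, 61]
  [77, 88, 87, 17, 77]
  [77, 58, 61, 17, 61]
  [39, 39, 39, 17, 39]
  [88, 58, 61, 17, 61]
Key observation: the optimum is the walk 1->1->1->1->4, with weight 99 min 99 min 99 min 17 = 17.
Optimal value attained by: walk 1->1->1->1->4.
Answer: (M^⊗4)[1][4] = 17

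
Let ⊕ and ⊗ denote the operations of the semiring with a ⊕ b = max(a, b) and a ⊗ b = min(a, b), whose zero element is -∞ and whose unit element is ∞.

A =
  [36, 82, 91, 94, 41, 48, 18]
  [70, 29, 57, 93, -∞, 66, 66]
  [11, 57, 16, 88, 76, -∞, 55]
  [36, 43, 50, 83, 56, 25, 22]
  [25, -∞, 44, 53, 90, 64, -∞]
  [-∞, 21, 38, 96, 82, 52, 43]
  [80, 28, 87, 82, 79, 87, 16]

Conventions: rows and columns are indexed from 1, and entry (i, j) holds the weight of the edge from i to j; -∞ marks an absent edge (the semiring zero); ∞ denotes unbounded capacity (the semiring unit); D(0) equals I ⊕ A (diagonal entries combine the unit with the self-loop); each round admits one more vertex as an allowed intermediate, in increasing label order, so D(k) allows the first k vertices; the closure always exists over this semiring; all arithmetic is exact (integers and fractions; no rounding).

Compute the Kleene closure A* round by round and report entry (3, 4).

D(0):
  [∞, 82, 91, 94, 41, 48, 18]
  [70, ∞, 57, 93, -∞, 66, 66]
  [11, 57, ∞, 88, 76, -∞, 55]
  [36, 43, 50, ∞, 56, 25, 22]
  [25, -∞, 44, 53, ∞, 64, -∞]
  [-∞, 21, 38, 96, 82, ∞, 43]
  [80, 28, 87, 82, 79, 87, ∞]
D(1):
  [∞, 82, 91, 94, 41, 48, 18]
  [70, ∞, 70, 93, 41, 66, 66]
  [11, 57, ∞, 88, 76, 11, 55]
  [36, 43, 50, ∞, 56, 36, 22]
  [25, 25, 44, 53, ∞, 64, 18]
  [-∞, 21, 38, 96, 82, ∞, 43]
  [80, 80, 87, 82, 79, 87, ∞]
D(2):
  [∞, 82, 91, 94, 41, 66, 66]
  [70, ∞, 70, 93, 41, 66, 66]
  [57, 57, ∞, 88, 76, 57, 57]
  [43, 43, 50, ∞, 56, 43, 43]
  [25, 25, 44, 53, ∞, 64, 25]
  [21, 21, 38, 96, 82, ∞, 43]
  [80, 80, 87, 82, 79, 87, ∞]
D(3):
  [∞, 82, 91, 94, 76, 66, 66]
  [70, ∞, 70, 93, 70, 66, 66]
  [57, 57, ∞, 88, 76, 57, 57]
  [50, 50, 50, ∞, 56, 50, 50]
  [44, 44, 44, 53, ∞, 64, 44]
  [38, 38, 38, 96, 82, ∞, 43]
  [80, 80, 87, 87, 79, 87, ∞]
D(4):
  [∞, 82, 91, 94, 76, 66, 66]
  [70, ∞, 70, 93, 70, 66, 66]
  [57, 57, ∞, 88, 76, 57, 57]
  [50, 50, 50, ∞, 56, 50, 50]
  [50, 50, 50, 53, ∞, 64, 50]
  [50, 50, 50, 96, 82, ∞, 50]
  [80, 80, 87, 87, 79, 87, ∞]
D(5):
  [∞, 82, 91, 94, 76, 66, 66]
  [70, ∞, 70, 93, 70, 66, 66]
  [57, 57, ∞, 88, 76, 64, 57]
  [50, 50, 50, ∞, 56, 56, 50]
  [50, 50, 50, 53, ∞, 64, 50]
  [50, 50, 50, 96, 82, ∞, 50]
  [80, 80, 87, 87, 79, 87, ∞]
D(6):
  [∞, 82, 91, 94, 76, 66, 66]
  [70, ∞, 70, 93, 70, 66, 66]
  [57, 57, ∞, 88, 76, 64, 57]
  [50, 50, 50, ∞, 56, 56, 50]
  [50, 50, 50, 64, ∞, 64, 50]
  [50, 50, 50, 96, 82, ∞, 50]
  [80, 80, 87, 87, 82, 87, ∞]
D(7):
  [∞, 82, 91, 94, 76, 66, 66]
  [70, ∞, 70, 93, 70, 66, 66]
  [57, 57, ∞, 88, 76, 64, 57]
  [50, 50, 50, ∞, 56, 56, 50]
  [50, 50, 50, 64, ∞, 64, 50]
  [50, 50, 50, 96, 82, ∞, 50]
  [80, 80, 87, 87, 82, 87, ∞]
Answer: A*[3][4] = 88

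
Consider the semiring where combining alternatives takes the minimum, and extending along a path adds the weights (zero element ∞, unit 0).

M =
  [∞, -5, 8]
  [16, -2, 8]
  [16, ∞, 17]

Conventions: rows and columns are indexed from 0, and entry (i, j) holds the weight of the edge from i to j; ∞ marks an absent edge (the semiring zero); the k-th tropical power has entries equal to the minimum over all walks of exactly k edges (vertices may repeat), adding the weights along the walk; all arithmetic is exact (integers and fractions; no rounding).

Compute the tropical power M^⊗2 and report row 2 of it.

M^⊗2:
  [11, -7, 3]
  [14, -4, 6]
  [33, 11, 24]
Answer: row 2 of M^⊗2 = [33, 11, 24]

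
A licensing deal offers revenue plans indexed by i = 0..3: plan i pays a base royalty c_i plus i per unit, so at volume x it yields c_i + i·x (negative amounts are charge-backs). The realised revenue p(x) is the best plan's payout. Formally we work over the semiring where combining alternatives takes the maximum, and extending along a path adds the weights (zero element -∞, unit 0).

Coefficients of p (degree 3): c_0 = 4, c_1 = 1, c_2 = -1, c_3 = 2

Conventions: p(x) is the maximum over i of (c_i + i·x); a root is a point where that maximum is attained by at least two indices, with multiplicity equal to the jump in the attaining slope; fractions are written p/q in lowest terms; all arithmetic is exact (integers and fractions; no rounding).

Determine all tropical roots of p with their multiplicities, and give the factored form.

hull edge (i=0, c=4) to (i=3, c=2): slope -2/3, span 3
Factored form: p(x) = 2 ⊗ (x ⊕ 2/3) ⊗ (x ⊕ 2/3) ⊗ (x ⊕ 2/3)
Answer: roots = 2/3 (mult 3)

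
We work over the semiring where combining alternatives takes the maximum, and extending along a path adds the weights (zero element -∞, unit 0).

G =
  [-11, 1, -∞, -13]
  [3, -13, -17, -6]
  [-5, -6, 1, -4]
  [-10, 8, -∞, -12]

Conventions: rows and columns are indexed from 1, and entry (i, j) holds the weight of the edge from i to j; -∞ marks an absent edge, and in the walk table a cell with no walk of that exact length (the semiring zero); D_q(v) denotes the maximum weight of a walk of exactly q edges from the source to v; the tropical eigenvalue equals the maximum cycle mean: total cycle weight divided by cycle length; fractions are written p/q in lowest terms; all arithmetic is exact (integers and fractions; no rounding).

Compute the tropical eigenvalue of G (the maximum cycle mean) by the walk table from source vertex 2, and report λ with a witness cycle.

q=0: [-∞, 0, -∞, -∞]
q=1: [3, -13, -17, -6]
q=2: [-8, 4, -16, -10]
q=3: [7, -2, -13, -2]
q=4: [1, 8, -12, -6]
Optimal cycle mean attained by: cycle 1->2->1, total 1 + 3, length 2.
Answer: λ = 2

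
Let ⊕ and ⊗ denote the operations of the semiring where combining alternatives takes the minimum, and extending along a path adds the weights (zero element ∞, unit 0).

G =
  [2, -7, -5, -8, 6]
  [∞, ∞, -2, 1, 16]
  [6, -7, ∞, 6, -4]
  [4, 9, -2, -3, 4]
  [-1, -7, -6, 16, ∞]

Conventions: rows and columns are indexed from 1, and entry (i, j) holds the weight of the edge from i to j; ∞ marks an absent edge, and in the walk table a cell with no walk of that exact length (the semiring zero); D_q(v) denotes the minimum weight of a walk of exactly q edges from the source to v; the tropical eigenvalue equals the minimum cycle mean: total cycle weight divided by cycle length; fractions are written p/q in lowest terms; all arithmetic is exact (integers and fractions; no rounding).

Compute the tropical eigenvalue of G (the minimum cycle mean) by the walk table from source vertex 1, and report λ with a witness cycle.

q=0: [0, ∞, ∞, ∞, ∞]
q=1: [2, -7, -5, -8, 6]
q=2: [-4, -12, -10, -11, -9]
q=3: [-10, -17, -15, -14, -14]
q=4: [-15, -22, -20, -18, -19]
q=5: [-20, -27, -25, -23, -24]
Optimal cycle mean attained by: cycle 3->5->3, total (-4) + (-6), length 2.
Answer: λ = -5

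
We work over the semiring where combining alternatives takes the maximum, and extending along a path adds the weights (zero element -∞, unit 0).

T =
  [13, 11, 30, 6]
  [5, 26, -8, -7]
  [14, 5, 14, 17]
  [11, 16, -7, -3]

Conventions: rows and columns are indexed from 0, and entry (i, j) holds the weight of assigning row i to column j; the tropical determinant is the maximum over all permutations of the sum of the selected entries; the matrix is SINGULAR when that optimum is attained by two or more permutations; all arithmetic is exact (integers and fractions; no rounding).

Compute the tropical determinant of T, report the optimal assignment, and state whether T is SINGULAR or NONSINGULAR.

σ = (0, 1, 2, 3): 13 + 26 + 14 + (-3) = 50
σ = (0, 1, 3, 2): 13 + 26 + 17 + (-7) = 49
σ = (0, 2, 1, 3): 13 + (-8) + 5 + (-3) = 7
σ = (0, 2, 3, 1): 13 + (-8) + 17 + 16 = 38
σ = (0, 3, 1, 2): 13 + (-7) + 5 + (-7) = 4
σ = (0, 3, 2, 1): 13 + (-7) + 14 + 16 = 36
σ = (1, 0, 2, 3): 11 + 5 + 14 + (-3) = 27
σ = (1, 0, 3, 2): 11 + 5 + 17 + (-7) = 26
σ = (1, 2, 0, 3): 11 + (-8) + 14 + (-3) = 14
σ = (1, 2, 3, 0): 11 + (-8) + 17 + 11 = 31
σ = (1, 3, 0, 2): 11 + (-7) + 14 + (-7) = 11
σ = (1, 3, 2, 0): 11 + (-7) + 14 + 11 = 29
σ = (2, 0, 1, 3): 30 + 5 + 5 + (-3) = 37
σ = (2, 0, 3, 1): 30 + 5 + 17 + 16 = 68
σ = (2, 1, 0, 3): 30 + 26 + 14 + (-3) = 67
σ = (2, 1, 3, 0): 30 + 26 + 17 + 11 = 84
σ = (2, 3, 0, 1): 30 + (-7) + 14 + 16 = 53
σ = (2, 3, 1, 0): 30 + (-7) + 5 + 11 = 39
σ = (3, 0, 1, 2): 6 + 5 + 5 + (-7) = 9
σ = (3, 0, 2, 1): 6 + 5 + 14 + 16 = 41
σ = (3, 1, 0, 2): 6 + 26 + 14 + (-7) = 39
σ = (3, 1, 2, 0): 6 + 26 + 14 + 11 = 57
σ = (3, 2, 0, 1): 6 + (-8) + 14 + 16 = 28
σ = (3, 2, 1, 0): 6 + (-8) + 5 + 11 = 14
Optimal value attained by: σ = (2, 1, 3, 0).
Answer: det⊕(T) = 84; verdict: NONSINGULAR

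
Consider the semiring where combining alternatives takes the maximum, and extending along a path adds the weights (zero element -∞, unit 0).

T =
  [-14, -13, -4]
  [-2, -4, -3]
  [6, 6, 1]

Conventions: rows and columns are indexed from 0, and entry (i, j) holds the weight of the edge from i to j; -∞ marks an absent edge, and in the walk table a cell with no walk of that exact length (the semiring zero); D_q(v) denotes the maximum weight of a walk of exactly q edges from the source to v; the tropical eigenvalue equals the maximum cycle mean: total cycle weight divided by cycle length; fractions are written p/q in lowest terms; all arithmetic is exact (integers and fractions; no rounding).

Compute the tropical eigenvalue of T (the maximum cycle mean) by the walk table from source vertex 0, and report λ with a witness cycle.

q=0: [0, -∞, -∞]
q=1: [-14, -13, -4]
q=2: [2, 2, -3]
q=3: [3, 3, -1]
Optimal cycle mean attained by: cycle 1->2->1, total (-3) + 6, length 2.
Answer: λ = 3/2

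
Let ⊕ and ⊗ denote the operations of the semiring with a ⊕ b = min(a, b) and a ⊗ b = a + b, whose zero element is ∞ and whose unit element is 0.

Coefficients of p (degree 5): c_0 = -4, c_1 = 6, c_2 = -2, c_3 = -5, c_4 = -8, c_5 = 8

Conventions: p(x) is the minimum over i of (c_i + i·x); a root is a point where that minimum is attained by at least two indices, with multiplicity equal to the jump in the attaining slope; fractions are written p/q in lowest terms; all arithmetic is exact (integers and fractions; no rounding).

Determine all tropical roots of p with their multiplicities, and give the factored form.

hull edge (i=0, c=-4) to (i=4, c=-8): slope -1, span 4
hull edge (i=4, c=-8) to (i=5, c=8): slope 16, span 1
Factored form: p(x) = 8 ⊗ (x ⊕ (-16)) ⊗ (x ⊕ 1) ⊗ (x ⊕ 1) ⊗ (x ⊕ 1) ⊗ (x ⊕ 1)
Answer: roots = -16 (mult 1), 1 (mult 4)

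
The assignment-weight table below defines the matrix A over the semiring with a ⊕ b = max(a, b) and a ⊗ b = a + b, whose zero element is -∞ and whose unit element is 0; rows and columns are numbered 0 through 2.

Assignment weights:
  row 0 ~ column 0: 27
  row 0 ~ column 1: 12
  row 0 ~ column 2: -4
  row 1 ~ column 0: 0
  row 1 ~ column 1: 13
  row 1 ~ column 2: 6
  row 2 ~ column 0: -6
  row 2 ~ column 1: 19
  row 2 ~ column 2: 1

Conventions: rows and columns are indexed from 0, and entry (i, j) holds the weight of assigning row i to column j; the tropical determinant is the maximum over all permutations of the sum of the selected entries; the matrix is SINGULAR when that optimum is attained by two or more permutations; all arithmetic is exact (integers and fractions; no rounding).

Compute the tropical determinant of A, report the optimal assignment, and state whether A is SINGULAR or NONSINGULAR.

σ = (0, 1, 2): 27 + 13 + 1 = 41
σ = (0, 2, 1): 27 + 6 + 19 = 52
σ = (1, 0, 2): 12 + 0 + 1 = 13
σ = (1, 2, 0): 12 + 6 + (-6) = 12
σ = (2, 0, 1): (-4) + 0 + 19 = 15
σ = (2, 1, 0): (-4) + 13 + (-6) = 3
Optimal value attained by: σ = (0, 2, 1).
Answer: det⊕(A) = 52; verdict: NONSINGULAR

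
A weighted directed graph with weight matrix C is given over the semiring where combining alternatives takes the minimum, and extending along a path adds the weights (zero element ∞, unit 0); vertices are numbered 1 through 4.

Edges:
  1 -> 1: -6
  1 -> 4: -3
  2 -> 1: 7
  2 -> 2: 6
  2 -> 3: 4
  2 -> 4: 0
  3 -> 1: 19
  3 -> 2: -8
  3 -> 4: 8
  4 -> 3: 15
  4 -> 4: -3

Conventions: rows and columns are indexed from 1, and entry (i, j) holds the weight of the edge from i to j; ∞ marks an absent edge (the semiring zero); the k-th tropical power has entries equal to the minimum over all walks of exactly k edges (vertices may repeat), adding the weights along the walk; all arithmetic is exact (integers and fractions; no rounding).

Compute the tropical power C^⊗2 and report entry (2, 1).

C^⊗2:
  [-12, ∞, 12, -9]
  [1, -4, 10, -3]
  [-1, -2, -4, -8]
  [34, 7, 12, -6]
Key observation: the optimum is the walk 2->1->1, with weight 7 + (-6) = 1.
Optimal value attained by: walk 2->1->1.
Answer: (C^⊗2)[2][1] = 1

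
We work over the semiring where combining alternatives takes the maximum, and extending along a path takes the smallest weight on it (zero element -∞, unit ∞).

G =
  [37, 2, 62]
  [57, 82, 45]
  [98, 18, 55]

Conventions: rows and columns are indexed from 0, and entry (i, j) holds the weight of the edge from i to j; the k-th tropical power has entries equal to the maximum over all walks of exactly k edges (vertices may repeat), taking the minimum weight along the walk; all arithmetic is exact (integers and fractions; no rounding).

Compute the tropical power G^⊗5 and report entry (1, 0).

G^⊗2:
  [62, 18, 55]
  [57, 82, 57]
  [55, 18, 62]
G^⊗3:
  [55, 18, 62]
  [57, 82, 57]
  [62, 18, 55]
G^⊗4:
  [62, 18, 55]
  [57, 82, 57]
  [55, 18, 62]
G^⊗5:
  [55, 18, 62]
  [57, 82, 57]
  [62, 18, 55]
Key observation: the optimum is the walk 1->0->2->0->2->0, with weight 57 min 62 min 98 min 62 min 98 = 57.
Optimal value attained by: walk 1->0->2->0->2->0.
Answer: (G^⊗5)[1][0] = 57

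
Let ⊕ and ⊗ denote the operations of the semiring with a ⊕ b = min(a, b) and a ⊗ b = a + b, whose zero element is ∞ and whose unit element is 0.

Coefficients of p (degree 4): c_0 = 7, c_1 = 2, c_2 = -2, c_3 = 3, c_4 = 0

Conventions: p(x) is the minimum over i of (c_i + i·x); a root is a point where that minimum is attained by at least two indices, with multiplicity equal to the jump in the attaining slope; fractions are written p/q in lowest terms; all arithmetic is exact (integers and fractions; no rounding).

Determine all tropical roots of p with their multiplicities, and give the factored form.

hull edge (i=0, c=7) to (i=1, c=2): slope -5, span 1
hull edge (i=1, c=2) to (i=2, c=-2): slope -4, span 1
hull edge (i=2, c=-2) to (i=4, c=0): slope 1, span 2
Factored form: p(x) = 0 ⊗ (x ⊕ (-1)) ⊗ (x ⊕ (-1)) ⊗ (x ⊕ 4) ⊗ (x ⊕ 5)
Answer: roots = -1 (mult 2), 4 (mult 1), 5 (mult 1)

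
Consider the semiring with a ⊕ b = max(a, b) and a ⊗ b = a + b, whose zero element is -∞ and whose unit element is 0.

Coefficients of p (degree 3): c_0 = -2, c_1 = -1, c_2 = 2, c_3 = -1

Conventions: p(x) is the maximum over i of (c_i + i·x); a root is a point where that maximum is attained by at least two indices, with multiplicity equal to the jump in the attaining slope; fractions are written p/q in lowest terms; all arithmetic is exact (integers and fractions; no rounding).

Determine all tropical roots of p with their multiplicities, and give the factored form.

hull edge (i=0, c=-2) to (i=2, c=2): slope 2, span 2
hull edge (i=2, c=2) to (i=3, c=-1): slope -3, span 1
Factored form: p(x) = -1 ⊗ (x ⊕ (-2)) ⊗ (x ⊕ (-2)) ⊗ (x ⊕ 3)
Answer: roots = -2 (mult 2), 3 (mult 1)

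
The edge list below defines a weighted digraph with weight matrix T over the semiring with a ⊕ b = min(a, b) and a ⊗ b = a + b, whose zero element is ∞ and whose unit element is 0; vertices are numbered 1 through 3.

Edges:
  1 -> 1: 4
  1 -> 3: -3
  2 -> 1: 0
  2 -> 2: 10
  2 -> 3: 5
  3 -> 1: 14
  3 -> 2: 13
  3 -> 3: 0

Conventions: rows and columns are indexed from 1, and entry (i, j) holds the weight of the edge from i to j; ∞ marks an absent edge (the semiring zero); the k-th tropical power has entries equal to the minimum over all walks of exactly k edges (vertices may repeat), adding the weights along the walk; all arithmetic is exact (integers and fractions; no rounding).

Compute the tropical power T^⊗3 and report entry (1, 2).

T^⊗2:
  [8, 10, -3]
  [4, 18, -3]
  [13, 13, 0]
T^⊗3:
  [10, 10, -3]
  [8, 10, -3]
  [13, 13, 0]
Key observation: the optimum is the walk 1->3->3->2, with weight (-3) + 0 + 13 = 10.
Optimal value attained by: walk 1->3->3->2.
Answer: (T^⊗3)[1][2] = 10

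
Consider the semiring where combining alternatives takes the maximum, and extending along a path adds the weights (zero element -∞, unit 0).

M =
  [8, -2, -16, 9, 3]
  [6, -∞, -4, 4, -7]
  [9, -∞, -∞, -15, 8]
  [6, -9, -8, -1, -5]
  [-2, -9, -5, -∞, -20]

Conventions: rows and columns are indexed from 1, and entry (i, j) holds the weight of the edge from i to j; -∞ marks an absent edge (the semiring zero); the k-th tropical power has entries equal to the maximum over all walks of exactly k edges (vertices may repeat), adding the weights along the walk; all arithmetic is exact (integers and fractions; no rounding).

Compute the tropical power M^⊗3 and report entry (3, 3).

M^⊗2:
  [16, 6, 1, 17, 11]
  [14, 4, -4, 15, 9]
  [17, 7, 3, 18, 12]
  [14, 4, -9, 15, 9]
  [6, -4, -13, 7, 3]
M^⊗3:
  [24, 14, 9, 25, 19]
  [22, 12, 7, 23, 17]
  [25, 15, 10, 26, 20]
  [22, 12, 7, 23, 17]
  [14, 4, -1, 15, 9]
Key observation: the optimum is the walk 3->1->4->3, with weight 9 + 9 + (-8) = 10.
Optimal value attained by: walk 3->1->4->3.
Answer: (M^⊗3)[3][3] = 10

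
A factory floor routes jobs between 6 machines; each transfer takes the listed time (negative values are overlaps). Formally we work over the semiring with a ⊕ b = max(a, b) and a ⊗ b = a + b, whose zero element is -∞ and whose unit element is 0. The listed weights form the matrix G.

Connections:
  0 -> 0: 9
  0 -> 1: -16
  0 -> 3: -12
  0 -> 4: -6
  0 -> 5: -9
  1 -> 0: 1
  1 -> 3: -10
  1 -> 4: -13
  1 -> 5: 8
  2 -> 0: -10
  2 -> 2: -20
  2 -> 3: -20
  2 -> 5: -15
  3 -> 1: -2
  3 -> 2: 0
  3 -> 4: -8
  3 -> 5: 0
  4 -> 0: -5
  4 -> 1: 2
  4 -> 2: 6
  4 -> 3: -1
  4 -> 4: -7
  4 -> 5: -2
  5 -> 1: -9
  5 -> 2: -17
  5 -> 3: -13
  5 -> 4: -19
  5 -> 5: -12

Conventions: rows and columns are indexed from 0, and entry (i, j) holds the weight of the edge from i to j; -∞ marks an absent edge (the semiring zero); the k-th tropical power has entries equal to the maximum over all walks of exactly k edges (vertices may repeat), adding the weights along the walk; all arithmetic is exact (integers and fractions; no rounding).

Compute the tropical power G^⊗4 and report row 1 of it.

G^⊗2:
  [18, -4, 0, -3, 3, 0]
  [10, -1, -7, -5, -5, -4]
  [-1, -22, -20, -22, -16, -19]
  [-1, -6, -2, -9, -15, 6]
  [4, -3, -1, -8, -9, 10]
  [-8, -15, -13, -19, -21, -1]
G^⊗3:
  [27, 5, 9, 6, 12, 9]
  [19, -3, 1, -2, 4, 7]
  [8, -14, -10, -13, -7, -10]
  [8, -3, -9, -7, -7, 2]
  [13, 1, -3, -3, -2, 5]
  [1, -10, -15, -14, -14, -7]
G^⊗4:
  [36, 14, 18, 15, 21, 18]
  [28, 6, 10, 7, 13, 10]
  [17, -5, -1, -4, 2, -1]
  [17, -5, -1, -4, 2, 5]
  [22, 0, 4, 1, 7, 9]
  [10, -12, -8, -11, -5, -2]
Answer: row 1 of G^⊗4 = [28, 6, 10, 7, 13, 10]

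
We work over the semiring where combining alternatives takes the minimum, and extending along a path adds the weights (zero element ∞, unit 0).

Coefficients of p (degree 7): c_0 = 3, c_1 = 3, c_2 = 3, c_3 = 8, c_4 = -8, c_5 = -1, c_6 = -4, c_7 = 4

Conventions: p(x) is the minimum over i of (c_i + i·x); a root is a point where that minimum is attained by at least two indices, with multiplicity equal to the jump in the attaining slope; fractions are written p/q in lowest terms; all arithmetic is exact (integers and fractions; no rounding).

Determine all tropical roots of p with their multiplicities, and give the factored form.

hull edge (i=0, c=3) to (i=4, c=-8): slope -11/4, span 4
hull edge (i=4, c=-8) to (i=6, c=-4): slope 2, span 2
hull edge (i=6, c=-4) to (i=7, c=4): slope 8, span 1
Factored form: p(x) = 4 ⊗ (x ⊕ (-8)) ⊗ (x ⊕ (-2)) ⊗ (x ⊕ (-2)) ⊗ (x ⊕ 11/4) ⊗ (x ⊕ 11/4) ⊗ (x ⊕ 11/4) ⊗ (x ⊕ 11/4)
Answer: roots = -8 (mult 1), -2 (mult 2), 11/4 (mult 4)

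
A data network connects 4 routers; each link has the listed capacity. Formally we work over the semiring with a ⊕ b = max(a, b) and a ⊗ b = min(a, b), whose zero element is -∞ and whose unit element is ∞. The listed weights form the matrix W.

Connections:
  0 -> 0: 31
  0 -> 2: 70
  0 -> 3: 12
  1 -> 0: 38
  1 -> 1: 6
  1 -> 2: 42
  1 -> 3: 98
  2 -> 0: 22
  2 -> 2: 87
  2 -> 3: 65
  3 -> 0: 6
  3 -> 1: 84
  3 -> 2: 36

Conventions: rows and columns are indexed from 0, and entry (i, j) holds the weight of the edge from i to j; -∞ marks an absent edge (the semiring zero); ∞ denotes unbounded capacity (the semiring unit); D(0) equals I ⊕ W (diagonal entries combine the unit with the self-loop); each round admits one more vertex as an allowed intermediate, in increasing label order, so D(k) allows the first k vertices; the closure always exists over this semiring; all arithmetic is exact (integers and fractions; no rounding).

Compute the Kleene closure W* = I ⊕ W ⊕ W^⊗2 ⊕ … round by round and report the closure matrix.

D(0):
  [∞, -∞, 70, 12]
  [38, ∞, 42, 98]
  [22, -∞, ∞, 65]
  [6, 84, 36, ∞]
D(1):
  [∞, -∞, 70, 12]
  [38, ∞, 42, 98]
  [22, -∞, ∞, 65]
  [6, 84, 36, ∞]
D(2):
  [∞, -∞, 70, 12]
  [38, ∞, 42, 98]
  [22, -∞, ∞, 65]
  [38, 84, 42, ∞]
D(3):
  [∞, -∞, 70, 65]
  [38, ∞, 42, 98]
  [22, -∞, ∞, 65]
  [38, 84, 42, ∞]
D(4):
  [∞, 65, 70, 65]
  [38, ∞, 42, 98]
  [38, 65, ∞, 65]
  [38, 84, 42, ∞]
Answer: W* = [[∞, 65, 70, 65], [38, ∞, 42, 98], [38, 65, ∞, 65], [38, 84, 42, ∞]]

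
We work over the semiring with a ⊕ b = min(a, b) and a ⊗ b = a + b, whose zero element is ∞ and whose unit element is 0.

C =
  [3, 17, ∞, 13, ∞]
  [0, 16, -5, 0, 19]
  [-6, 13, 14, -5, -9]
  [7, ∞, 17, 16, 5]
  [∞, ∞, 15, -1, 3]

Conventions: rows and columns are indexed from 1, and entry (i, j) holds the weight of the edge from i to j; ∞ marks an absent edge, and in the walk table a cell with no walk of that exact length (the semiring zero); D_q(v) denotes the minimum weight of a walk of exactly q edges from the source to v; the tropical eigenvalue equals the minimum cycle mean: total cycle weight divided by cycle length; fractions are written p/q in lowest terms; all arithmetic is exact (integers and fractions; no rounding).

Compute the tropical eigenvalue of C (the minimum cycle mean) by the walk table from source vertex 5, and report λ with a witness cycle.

q=0: [∞, ∞, ∞, ∞, 0]
q=1: [∞, ∞, 15, -1, 3]
q=2: [6, 28, 16, 2, 4]
q=3: [9, 23, 19, 3, 7]
q=4: [10, 26, 18, 6, 8]
q=5: [12, 27, 21, 7, 9]
Optimal cycle mean attained by: cycle 1->2->3->5->4->1, total 17 + (-5) + (-9) + (-1) + 7, length 5.
Answer: λ = 9/5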